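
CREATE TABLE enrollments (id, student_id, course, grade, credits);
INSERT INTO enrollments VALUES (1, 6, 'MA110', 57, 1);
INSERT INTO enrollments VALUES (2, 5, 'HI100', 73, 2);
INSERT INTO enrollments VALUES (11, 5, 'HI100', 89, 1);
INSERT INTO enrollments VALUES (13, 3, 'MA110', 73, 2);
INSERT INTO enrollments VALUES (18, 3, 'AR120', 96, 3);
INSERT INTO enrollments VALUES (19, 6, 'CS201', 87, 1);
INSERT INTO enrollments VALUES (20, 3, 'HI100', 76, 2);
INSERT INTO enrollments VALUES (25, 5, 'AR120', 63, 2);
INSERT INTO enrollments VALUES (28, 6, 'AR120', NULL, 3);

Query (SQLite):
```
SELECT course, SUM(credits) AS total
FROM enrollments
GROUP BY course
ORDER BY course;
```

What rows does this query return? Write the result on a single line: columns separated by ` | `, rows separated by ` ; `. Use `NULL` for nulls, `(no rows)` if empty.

AR120 | 8 ; CS201 | 1 ; HI100 | 5 ; MA110 | 3

Partition enrollments by course; compute SUM(credits) within each group.
  AR120: ids {18, 25, 28} → SUM(credits)=8
  CS201: ids {19} → SUM(credits)=1
  HI100: ids {2, 11, 20} → SUM(credits)=5
  MA110: ids {1, 13} → SUM(credits)=3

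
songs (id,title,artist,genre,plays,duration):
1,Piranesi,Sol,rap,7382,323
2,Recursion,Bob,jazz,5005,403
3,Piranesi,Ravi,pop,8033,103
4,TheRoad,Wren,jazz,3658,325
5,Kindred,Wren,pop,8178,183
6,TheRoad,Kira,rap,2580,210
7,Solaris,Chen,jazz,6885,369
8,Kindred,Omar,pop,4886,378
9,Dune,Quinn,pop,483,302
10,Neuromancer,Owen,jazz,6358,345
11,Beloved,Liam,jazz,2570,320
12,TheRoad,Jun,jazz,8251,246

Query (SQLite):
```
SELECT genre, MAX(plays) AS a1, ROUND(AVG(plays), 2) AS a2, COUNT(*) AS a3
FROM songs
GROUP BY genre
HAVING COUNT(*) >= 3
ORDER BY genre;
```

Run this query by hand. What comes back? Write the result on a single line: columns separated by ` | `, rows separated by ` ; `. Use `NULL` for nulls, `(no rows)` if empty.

jazz | 8251 | 5454.5 | 6 ; pop | 8178 | 5395 | 4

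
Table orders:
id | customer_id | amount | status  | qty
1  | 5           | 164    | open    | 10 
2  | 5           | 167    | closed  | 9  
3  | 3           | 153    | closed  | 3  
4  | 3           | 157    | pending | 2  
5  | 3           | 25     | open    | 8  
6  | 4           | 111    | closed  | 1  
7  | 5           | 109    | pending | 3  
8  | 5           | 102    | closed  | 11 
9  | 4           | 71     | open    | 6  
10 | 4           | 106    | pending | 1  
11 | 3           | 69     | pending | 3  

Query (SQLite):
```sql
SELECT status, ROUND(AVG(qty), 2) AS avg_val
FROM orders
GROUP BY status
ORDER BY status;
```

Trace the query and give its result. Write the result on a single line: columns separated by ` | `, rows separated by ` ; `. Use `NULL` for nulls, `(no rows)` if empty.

Partition orders by status; compute ROUND(AVG(qty), 2) within each group.
  closed: ids {2, 3, 6, 8} → ROUND(AVG(qty), 2)=6
  open: ids {1, 5, 9} → ROUND(AVG(qty), 2)=8
  pending: ids {4, 7, 10, 11} → ROUND(AVG(qty), 2)=2.25

closed | 6 ; open | 8 ; pending | 2.25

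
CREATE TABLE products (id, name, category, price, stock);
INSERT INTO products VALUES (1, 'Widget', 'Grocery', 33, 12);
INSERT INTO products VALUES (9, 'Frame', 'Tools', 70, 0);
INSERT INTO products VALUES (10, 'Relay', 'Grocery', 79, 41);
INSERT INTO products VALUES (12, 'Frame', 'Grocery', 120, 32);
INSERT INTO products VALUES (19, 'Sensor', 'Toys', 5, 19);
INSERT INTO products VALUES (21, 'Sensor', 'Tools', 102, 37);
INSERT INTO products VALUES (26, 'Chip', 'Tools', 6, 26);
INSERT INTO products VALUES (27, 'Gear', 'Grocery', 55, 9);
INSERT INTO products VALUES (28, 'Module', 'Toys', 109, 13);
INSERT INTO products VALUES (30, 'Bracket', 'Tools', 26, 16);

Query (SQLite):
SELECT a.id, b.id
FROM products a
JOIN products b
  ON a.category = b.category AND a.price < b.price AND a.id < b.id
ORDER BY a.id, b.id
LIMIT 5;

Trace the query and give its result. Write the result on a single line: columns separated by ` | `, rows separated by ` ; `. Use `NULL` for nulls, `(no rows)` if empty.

Pairs (a,b) with same category, a.price < b.price, a.id < b.id.
category groups: Grocery:{1,10,12,27} Tools:{9,21,26,30} Toys:{19,28}
Ordered by (a.id, b.id); first 5.

1 | 10 ; 1 | 12 ; 1 | 27 ; 9 | 21 ; 10 | 12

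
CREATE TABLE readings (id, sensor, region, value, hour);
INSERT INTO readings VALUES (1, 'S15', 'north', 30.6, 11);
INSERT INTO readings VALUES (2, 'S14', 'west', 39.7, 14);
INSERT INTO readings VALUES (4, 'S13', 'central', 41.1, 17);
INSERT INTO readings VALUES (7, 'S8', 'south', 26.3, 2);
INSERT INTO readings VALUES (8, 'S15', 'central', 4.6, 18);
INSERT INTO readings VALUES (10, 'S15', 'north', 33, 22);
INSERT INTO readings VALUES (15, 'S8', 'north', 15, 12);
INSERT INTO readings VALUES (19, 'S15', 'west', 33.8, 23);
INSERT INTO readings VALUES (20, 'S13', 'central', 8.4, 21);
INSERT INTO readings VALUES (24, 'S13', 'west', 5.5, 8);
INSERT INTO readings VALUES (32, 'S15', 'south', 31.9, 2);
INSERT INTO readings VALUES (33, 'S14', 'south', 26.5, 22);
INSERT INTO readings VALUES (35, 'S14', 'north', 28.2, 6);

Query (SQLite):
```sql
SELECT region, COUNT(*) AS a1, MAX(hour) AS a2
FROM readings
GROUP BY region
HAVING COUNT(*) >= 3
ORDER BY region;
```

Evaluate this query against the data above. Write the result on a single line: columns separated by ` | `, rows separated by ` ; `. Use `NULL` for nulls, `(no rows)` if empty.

Group readings by region.
Per group compute: COUNT(*), MAX(hour).
HAVING: drop groups with fewer than 3 rows.
  central: ids {4, 8, 20} → COUNT(*)=3, MAX(hour)=21
  north: ids {1, 10, 15, 35} → COUNT(*)=4, MAX(hour)=22
  south: ids {7, 32, 33} → COUNT(*)=3, MAX(hour)=22
  west: ids {2, 19, 24} → COUNT(*)=3, MAX(hour)=23

central | 3 | 21 ; north | 4 | 22 ; south | 3 | 22 ; west | 3 | 23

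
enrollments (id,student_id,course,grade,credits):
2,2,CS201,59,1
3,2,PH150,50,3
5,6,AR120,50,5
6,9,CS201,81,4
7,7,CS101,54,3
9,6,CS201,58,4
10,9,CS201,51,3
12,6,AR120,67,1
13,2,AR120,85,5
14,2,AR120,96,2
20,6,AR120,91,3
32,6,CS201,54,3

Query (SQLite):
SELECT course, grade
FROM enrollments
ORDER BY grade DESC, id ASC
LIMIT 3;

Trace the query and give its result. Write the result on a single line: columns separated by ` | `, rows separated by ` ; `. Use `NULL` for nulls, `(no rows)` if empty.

AR120 | 96 ; AR120 | 91 ; AR120 | 85

Sort by grade desc, tiebreak id asc: (96, id=14), (91, id=20), (85, id=13), (81, id=6), (67, id=12), (59, id=2) …. Take first 3.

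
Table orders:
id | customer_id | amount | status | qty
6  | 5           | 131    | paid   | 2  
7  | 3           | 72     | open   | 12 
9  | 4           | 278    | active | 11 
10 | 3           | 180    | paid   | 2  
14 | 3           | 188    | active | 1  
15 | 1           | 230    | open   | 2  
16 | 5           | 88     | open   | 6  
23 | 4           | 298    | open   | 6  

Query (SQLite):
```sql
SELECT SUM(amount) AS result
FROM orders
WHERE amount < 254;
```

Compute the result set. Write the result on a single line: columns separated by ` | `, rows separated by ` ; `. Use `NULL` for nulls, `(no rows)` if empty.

889

Rows where amount < 254 → amount values: [131, 72, 180, 188, 230, 88].
SUM of non-NULL values = 889.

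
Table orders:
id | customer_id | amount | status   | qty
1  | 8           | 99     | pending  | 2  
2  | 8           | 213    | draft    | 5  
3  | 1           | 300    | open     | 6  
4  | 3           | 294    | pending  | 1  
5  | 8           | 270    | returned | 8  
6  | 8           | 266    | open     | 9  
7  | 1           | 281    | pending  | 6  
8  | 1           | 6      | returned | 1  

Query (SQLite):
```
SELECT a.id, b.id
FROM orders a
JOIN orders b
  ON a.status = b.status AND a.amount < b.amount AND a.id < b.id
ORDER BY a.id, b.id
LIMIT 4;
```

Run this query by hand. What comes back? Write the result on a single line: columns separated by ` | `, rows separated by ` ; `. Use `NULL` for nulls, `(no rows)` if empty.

Pairs (a,b) with same status, a.amount < b.amount, a.id < b.id.
status groups: draft:{2} open:{3,6} pending:{1,4,7} returned:{5,8}
Ordered by (a.id, b.id); first 4.

1 | 4 ; 1 | 7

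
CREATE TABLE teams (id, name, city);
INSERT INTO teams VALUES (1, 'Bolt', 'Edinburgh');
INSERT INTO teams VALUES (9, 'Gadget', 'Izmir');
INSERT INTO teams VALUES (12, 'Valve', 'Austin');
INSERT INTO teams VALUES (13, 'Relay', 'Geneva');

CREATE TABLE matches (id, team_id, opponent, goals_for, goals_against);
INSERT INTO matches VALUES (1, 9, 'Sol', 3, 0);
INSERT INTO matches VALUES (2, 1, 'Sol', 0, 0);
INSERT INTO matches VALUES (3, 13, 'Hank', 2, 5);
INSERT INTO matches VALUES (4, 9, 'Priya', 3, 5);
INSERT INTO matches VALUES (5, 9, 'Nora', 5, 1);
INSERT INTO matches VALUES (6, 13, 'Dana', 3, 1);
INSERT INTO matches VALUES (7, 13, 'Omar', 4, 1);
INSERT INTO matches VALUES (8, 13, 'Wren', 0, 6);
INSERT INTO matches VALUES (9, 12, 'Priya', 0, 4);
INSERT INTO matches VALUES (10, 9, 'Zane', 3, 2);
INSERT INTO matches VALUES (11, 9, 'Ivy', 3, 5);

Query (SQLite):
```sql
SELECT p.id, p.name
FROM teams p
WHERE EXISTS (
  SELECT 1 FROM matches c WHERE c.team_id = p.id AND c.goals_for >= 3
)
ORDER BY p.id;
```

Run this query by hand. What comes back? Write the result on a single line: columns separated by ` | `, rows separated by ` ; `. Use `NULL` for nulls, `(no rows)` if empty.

9 | Gadget ; 13 | Relay

For each teams row, check whether any matches with matching team_id has goals_for >= 3.
Keep rows where that is true.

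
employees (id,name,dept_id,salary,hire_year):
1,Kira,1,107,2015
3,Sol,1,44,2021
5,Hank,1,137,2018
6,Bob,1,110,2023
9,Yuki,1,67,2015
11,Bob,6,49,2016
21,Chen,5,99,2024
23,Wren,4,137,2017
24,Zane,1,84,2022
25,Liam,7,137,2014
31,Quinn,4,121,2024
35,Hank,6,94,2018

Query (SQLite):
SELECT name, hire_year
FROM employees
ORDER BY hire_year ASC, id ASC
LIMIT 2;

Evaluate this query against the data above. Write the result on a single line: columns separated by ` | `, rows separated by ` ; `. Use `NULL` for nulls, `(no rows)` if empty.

Sort by hire_year asc, tiebreak id asc: (2014, id=25), (2015, id=1), (2015, id=9), (2016, id=11), (2017, id=23) …. Take first 2.

Liam | 2014 ; Kira | 2015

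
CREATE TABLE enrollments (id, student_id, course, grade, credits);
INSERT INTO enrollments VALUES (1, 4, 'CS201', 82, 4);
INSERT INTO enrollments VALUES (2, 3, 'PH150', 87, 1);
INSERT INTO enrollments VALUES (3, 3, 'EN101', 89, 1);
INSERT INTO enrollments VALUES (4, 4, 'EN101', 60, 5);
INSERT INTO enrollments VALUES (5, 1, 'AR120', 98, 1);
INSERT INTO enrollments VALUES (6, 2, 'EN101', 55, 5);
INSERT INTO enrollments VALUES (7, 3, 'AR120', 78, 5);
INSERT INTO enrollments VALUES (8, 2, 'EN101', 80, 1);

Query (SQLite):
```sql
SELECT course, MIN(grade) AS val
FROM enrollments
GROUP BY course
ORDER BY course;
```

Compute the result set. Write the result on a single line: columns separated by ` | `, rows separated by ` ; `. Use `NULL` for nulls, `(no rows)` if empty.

AR120 | 78 ; CS201 | 82 ; EN101 | 55 ; PH150 | 87

Partition enrollments by course; compute MIN(grade) within each group.
  AR120: ids {5, 7} → MIN(grade)=78
  CS201: ids {1} → MIN(grade)=82
  EN101: ids {3, 4, 6, 8} → MIN(grade)=55
  PH150: ids {2} → MIN(grade)=87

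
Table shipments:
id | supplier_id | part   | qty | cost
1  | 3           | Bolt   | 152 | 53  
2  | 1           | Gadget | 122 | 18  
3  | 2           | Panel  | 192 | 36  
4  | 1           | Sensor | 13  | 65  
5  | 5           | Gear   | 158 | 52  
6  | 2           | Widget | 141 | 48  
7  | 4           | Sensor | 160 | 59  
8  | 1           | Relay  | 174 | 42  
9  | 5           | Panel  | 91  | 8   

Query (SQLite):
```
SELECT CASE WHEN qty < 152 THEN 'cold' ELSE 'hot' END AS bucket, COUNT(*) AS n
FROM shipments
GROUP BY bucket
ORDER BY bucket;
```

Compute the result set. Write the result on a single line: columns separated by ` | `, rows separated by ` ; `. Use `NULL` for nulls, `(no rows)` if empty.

cold | 4 ; hot | 5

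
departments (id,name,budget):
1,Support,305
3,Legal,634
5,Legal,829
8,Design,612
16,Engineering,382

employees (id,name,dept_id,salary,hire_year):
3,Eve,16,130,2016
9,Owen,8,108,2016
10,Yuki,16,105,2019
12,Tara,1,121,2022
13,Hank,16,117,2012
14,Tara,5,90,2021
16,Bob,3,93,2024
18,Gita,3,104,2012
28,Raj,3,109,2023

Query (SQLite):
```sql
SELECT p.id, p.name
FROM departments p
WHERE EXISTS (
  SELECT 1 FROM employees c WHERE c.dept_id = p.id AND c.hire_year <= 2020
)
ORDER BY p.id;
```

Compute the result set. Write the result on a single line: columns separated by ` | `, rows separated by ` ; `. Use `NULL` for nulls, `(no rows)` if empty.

3 | Legal ; 8 | Design ; 16 | Engineering

For each departments row, check whether any employees with matching dept_id has hire_year <= 2020.
Keep rows where that is true.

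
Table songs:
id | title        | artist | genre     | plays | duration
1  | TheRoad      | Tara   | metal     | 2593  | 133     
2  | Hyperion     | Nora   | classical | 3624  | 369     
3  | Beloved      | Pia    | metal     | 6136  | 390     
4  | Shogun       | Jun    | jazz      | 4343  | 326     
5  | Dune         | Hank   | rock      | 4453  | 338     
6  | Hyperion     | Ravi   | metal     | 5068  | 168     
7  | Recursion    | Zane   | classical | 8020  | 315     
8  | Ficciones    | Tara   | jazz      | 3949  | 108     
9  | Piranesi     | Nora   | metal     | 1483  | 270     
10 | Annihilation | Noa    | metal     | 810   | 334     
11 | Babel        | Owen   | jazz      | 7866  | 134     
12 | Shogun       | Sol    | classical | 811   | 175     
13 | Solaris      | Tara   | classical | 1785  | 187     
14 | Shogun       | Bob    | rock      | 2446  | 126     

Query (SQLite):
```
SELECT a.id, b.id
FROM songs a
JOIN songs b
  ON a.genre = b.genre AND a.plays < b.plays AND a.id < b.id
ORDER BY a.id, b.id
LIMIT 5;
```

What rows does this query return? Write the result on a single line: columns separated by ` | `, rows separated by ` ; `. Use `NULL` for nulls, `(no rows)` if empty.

1 | 3 ; 1 | 6 ; 2 | 7 ; 4 | 11 ; 8 | 11

Pairs (a,b) with same genre, a.plays < b.plays, a.id < b.id.
genre groups: classical:{2,7,12,13} jazz:{4,8,11} metal:{1,3,6,9,10} rock:{5,14}
Ordered by (a.id, b.id); first 5.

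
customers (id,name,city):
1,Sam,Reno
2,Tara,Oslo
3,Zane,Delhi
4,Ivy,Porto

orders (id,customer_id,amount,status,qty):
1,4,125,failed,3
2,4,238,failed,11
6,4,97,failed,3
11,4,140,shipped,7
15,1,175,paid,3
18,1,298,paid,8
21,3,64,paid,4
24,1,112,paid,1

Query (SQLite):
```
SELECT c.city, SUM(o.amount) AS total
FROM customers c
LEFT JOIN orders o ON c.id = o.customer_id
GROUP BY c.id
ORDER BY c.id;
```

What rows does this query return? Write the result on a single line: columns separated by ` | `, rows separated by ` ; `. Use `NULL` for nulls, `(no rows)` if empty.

Reno | 585 ; Oslo | NULL ; Delhi | 64 ; Porto | 600

LEFT JOIN keeps every customers row; unmatched ones get NULL for orders columns.
Group by customers.id and compute SUM(o.amount). SUM over an all-NULL group is NULL.
  1: ids {15, 18, 24} → SUM(o.amount)=585
  2: ids {—} → SUM(o.amount)=NULL
  3: ids {21} → SUM(o.amount)=64
  4: ids {1, 2, 6, 11} → SUM(o.amount)=600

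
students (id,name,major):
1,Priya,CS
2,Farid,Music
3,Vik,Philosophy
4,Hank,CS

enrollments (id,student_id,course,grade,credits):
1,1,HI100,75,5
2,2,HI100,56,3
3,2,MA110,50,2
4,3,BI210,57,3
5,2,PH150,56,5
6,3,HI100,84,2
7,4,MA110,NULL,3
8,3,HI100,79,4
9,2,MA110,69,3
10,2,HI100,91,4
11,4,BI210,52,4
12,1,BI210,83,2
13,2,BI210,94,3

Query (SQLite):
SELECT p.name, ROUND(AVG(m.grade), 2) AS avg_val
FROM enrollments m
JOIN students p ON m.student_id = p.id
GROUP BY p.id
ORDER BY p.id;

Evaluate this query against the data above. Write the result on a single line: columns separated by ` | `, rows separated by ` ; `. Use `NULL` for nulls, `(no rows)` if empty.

Priya | 79 ; Farid | 69.33 ; Vik | 73.33 ; Hank | 52

Join each enrollments row to its students via student_id.
Group joined rows by students.id; compute ROUND(AVG(m.grade), 2) per group.
  1: ids {1, 12} → ROUND(AVG(m.grade), 2)=79
  2: ids {2, 3, 5, 9, 10, 13} → ROUND(AVG(m.grade), 2)=69.33
  3: ids {4, 6, 8} → ROUND(AVG(m.grade), 2)=73.33
  4: ids {7, 11} → ROUND(AVG(m.grade), 2)=52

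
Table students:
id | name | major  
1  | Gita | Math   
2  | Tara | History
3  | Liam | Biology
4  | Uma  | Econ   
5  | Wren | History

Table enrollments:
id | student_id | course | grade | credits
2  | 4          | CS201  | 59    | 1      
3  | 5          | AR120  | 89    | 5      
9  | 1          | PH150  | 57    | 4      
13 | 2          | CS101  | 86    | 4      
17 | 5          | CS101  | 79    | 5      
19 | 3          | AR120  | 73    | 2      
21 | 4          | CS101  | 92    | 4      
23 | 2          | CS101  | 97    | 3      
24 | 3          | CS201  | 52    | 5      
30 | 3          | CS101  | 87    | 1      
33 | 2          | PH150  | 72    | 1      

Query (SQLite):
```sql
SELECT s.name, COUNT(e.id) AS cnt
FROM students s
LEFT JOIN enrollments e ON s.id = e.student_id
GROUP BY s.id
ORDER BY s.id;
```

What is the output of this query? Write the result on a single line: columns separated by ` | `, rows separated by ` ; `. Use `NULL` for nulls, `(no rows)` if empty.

LEFT JOIN keeps every students row; unmatched ones get NULL for enrollments columns.
Group by students.id and compute COUNT(e.id). COUNT(col) of an all-NULL group is 0.
  1: ids {9} → COUNT(e.id)=1
  2: ids {13, 23, 33} → COUNT(e.id)=3
  3: ids {19, 24, 30} → COUNT(e.id)=3
  4: ids {2, 21} → COUNT(e.id)=2
  5: ids {3, 17} → COUNT(e.id)=2

Gita | 1 ; Tara | 3 ; Liam | 3 ; Uma | 2 ; Wren | 2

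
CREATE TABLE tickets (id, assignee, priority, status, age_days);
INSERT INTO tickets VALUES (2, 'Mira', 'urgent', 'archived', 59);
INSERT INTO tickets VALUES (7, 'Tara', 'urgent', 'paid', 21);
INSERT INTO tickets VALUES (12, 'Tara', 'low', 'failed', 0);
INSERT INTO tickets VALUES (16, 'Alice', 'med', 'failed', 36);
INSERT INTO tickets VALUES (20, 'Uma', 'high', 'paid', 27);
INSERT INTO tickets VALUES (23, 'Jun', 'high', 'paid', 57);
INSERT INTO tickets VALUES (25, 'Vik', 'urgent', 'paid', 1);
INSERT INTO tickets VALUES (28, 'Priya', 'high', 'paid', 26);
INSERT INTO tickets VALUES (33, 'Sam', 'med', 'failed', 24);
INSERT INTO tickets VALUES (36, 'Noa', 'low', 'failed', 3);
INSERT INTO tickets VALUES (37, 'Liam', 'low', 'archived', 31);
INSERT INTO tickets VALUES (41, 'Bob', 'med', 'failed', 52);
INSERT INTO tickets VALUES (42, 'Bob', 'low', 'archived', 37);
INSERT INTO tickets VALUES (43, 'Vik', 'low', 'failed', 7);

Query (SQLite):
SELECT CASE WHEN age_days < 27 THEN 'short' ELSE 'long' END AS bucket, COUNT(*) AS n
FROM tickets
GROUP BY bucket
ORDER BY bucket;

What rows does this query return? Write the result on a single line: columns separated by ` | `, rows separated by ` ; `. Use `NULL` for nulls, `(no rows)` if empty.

Bucket rows by age_days < 27 → 'short' else 'long'; count each bucket.

long | 7 ; short | 7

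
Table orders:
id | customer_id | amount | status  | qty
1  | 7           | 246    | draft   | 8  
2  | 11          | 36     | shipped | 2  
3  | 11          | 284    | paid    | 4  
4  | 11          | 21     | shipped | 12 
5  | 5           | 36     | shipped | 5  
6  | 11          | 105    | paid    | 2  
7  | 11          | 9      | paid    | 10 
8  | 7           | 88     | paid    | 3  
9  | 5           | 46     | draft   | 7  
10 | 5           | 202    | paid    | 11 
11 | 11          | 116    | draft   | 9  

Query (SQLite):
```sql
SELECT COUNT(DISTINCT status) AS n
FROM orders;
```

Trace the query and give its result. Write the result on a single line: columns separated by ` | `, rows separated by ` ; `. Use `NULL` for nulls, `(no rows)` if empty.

Count distinct non-NULL status values.

3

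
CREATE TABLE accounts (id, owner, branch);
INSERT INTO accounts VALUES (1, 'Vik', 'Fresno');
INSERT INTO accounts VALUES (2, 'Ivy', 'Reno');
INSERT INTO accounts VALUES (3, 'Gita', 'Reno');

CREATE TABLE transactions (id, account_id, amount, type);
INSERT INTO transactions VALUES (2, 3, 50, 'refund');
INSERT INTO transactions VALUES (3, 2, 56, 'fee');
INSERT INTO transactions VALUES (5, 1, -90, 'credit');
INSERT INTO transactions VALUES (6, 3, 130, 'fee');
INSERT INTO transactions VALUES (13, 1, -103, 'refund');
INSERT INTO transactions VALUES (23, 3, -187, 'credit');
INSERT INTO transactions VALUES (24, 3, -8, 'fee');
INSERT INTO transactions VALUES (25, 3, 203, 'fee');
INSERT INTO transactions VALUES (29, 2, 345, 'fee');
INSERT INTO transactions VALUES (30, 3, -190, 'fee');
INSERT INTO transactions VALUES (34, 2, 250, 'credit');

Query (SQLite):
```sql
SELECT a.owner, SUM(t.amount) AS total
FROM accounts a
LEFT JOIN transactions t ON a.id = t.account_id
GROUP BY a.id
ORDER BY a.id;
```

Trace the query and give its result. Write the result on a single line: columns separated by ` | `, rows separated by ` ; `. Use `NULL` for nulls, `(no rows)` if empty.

Vik | -193 ; Ivy | 651 ; Gita | -2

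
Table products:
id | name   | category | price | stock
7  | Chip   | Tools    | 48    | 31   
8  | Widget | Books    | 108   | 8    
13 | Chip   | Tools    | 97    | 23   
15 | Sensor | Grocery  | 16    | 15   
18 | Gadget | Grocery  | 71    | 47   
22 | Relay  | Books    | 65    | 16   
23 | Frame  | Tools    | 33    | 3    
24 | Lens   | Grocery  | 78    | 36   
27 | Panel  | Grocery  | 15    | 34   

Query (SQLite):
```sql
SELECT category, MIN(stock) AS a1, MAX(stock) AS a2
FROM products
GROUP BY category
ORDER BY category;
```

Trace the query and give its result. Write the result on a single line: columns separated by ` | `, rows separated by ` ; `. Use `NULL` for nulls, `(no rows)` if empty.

Group products by category.
Per group compute: MIN(stock), MAX(stock).
  Books: ids {8, 22} → MIN(stock)=8, MAX(stock)=16
  Grocery: ids {15, 18, 24, 27} → MIN(stock)=15, MAX(stock)=47
  Tools: ids {7, 13, 23} → MIN(stock)=3, MAX(stock)=31

Books | 8 | 16 ; Grocery | 15 | 47 ; Tools | 3 | 31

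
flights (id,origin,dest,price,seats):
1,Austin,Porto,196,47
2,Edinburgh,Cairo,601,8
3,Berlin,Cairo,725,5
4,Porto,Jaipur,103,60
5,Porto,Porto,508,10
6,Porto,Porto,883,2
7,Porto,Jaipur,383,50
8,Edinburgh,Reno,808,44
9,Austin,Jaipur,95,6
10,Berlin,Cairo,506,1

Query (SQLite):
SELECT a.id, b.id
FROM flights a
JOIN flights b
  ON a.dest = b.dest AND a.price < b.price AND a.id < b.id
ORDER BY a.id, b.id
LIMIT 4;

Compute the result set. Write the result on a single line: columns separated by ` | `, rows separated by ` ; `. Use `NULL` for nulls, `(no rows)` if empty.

1 | 5 ; 1 | 6 ; 2 | 3 ; 4 | 7

Pairs (a,b) with same dest, a.price < b.price, a.id < b.id.
dest groups: Cairo:{2,3,10} Jaipur:{4,7,9} Porto:{1,5,6} Reno:{8}
Ordered by (a.id, b.id); first 4.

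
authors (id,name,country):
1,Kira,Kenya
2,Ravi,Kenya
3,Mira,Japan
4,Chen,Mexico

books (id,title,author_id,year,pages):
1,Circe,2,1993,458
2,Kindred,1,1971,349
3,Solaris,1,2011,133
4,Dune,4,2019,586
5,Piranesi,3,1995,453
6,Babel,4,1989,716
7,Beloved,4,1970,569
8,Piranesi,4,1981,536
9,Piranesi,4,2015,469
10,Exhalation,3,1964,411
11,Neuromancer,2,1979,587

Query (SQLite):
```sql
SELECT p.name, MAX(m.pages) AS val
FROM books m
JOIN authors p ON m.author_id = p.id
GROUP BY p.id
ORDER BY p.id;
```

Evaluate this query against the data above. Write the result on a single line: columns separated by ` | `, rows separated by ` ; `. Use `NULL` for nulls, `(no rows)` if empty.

Kira | 349 ; Ravi | 587 ; Mira | 453 ; Chen | 716

Join each books row to its authors via author_id.
Group joined rows by authors.id; compute MAX(m.pages) per group.
  1: ids {2, 3} → MAX(m.pages)=349
  2: ids {1, 11} → MAX(m.pages)=587
  3: ids {5, 10} → MAX(m.pages)=453
  4: ids {4, 6, 7, 8, 9} → MAX(m.pages)=716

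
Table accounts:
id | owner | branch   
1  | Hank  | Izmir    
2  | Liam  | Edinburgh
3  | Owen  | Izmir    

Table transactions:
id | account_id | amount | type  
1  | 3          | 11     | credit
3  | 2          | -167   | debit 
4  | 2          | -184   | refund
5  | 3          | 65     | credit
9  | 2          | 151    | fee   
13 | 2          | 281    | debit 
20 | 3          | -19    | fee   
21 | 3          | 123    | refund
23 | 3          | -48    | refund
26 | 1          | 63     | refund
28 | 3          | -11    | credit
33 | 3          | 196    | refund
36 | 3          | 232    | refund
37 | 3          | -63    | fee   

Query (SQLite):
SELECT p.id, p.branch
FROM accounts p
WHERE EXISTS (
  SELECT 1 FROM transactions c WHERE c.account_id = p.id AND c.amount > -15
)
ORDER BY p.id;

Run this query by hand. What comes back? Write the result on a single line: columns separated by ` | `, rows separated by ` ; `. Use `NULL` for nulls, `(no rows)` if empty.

1 | Izmir ; 2 | Edinburgh ; 3 | Izmir

For each accounts row, check whether any transactions with matching account_id has amount > -15.
Keep rows where that is true.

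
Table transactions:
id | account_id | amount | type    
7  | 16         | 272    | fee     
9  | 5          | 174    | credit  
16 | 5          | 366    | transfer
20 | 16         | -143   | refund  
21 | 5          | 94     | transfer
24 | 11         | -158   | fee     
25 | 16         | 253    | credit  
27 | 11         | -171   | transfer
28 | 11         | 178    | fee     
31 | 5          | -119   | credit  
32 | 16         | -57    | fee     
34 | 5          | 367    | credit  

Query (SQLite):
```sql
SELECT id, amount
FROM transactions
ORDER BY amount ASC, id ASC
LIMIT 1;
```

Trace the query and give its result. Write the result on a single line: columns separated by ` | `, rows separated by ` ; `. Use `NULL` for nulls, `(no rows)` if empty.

27 | -171

Sort by amount asc, tiebreak id asc: (-171, id=27), (-158, id=24), (-143, id=20), (-119, id=31) …. Take first 1.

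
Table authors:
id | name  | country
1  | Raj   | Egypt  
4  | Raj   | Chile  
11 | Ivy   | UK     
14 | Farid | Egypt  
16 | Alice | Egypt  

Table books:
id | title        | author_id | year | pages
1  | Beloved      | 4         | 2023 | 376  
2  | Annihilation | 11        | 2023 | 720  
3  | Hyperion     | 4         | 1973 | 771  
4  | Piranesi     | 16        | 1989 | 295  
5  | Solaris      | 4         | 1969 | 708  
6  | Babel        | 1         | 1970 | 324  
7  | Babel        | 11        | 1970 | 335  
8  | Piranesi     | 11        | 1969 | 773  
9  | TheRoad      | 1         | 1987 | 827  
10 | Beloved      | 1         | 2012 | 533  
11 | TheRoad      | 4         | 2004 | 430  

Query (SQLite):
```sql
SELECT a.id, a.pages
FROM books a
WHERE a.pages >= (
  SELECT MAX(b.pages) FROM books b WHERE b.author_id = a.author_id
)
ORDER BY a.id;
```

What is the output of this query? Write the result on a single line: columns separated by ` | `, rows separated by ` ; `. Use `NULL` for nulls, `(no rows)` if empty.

For each books row a, compute MAX(pages) over rows sharing a.author_id.
Keep row a if a.pages >= that per-group MAX.
  author_id=1: MAX(pages) = 827
  author_id=4: MAX(pages) = 771
  author_id=11: MAX(pages) = 773
  author_id=16: MAX(pages) = 295

3 | 771 ; 4 | 295 ; 8 | 773 ; 9 | 827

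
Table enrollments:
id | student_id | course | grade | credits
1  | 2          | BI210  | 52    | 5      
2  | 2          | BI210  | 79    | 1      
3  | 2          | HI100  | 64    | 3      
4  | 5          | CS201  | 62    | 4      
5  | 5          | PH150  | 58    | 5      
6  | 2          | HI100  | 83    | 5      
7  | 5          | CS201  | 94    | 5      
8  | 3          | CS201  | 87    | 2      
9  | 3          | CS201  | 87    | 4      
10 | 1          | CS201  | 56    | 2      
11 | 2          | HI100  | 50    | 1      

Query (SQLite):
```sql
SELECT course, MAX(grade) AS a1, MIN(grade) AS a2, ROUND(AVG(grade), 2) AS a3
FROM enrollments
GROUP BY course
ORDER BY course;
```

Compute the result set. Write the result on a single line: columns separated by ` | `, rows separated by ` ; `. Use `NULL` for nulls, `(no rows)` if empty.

BI210 | 79 | 52 | 65.5 ; CS201 | 94 | 56 | 77.2 ; HI100 | 83 | 50 | 65.67 ; PH150 | 58 | 58 | 58

Group enrollments by course.
Per group compute: MAX(grade), MIN(grade), ROUND(AVG(grade), 2).
  BI210: ids {1, 2} → MAX(grade)=79, MIN(grade)=52, ROUND(AVG(grade), 2)=65.5
  CS201: ids {4, 7, 8, 9, 10} → MAX(grade)=94, MIN(grade)=56, ROUND(AVG(grade), 2)=77.2
  HI100: ids {3, 6, 11} → MAX(grade)=83, MIN(grade)=50, ROUND(AVG(grade), 2)=65.67
  PH150: ids {5} → MAX(grade)=58, MIN(grade)=58, ROUND(AVG(grade), 2)=58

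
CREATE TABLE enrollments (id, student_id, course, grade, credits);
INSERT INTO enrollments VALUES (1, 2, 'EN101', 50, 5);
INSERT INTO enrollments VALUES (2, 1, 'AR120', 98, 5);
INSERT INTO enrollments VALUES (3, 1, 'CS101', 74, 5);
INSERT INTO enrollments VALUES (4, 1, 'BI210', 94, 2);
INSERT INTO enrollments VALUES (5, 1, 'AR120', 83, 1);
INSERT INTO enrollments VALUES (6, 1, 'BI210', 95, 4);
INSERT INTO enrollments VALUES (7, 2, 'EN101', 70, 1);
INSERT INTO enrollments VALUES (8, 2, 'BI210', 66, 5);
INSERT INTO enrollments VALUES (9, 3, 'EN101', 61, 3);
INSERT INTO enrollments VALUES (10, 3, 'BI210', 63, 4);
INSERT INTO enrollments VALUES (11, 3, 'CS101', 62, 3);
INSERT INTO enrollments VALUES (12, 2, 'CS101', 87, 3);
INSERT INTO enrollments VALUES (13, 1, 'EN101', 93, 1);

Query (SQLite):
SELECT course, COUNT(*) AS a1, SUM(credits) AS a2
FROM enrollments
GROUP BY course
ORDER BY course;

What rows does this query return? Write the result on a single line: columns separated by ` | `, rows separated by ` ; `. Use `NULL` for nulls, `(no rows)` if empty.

AR120 | 2 | 6 ; BI210 | 4 | 15 ; CS101 | 3 | 11 ; EN101 | 4 | 10

Group enrollments by course.
Per group compute: COUNT(*), SUM(credits).
  AR120: ids {2, 5} → COUNT(*)=2, SUM(credits)=6
  BI210: ids {4, 6, 8, 10} → COUNT(*)=4, SUM(credits)=15
  CS101: ids {3, 11, 12} → COUNT(*)=3, SUM(credits)=11
  EN101: ids {1, 7, 9, 13} → COUNT(*)=4, SUM(credits)=10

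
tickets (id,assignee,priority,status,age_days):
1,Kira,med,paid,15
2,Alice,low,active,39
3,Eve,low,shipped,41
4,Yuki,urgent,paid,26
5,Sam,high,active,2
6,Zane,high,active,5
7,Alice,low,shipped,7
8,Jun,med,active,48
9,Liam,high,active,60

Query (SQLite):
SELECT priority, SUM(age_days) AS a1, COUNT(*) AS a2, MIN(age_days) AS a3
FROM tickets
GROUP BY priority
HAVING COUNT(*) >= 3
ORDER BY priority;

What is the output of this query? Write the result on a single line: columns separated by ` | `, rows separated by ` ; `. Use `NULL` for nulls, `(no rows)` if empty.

high | 67 | 3 | 2 ; low | 87 | 3 | 7

Group tickets by priority.
Per group compute: SUM(age_days), COUNT(*), MIN(age_days).
HAVING: drop groups with fewer than 3 rows.
  high: ids {5, 6, 9} → SUM(age_days)=67, COUNT(*)=3, MIN(age_days)=2
  low: ids {2, 3, 7} → SUM(age_days)=87, COUNT(*)=3, MIN(age_days)=7
  med: ids {1, 8} → SUM(age_days)=63, COUNT(*)=2, MIN(age_days)=15
  urgent: ids {4} → SUM(age_days)=26, COUNT(*)=1, MIN(age_days)=26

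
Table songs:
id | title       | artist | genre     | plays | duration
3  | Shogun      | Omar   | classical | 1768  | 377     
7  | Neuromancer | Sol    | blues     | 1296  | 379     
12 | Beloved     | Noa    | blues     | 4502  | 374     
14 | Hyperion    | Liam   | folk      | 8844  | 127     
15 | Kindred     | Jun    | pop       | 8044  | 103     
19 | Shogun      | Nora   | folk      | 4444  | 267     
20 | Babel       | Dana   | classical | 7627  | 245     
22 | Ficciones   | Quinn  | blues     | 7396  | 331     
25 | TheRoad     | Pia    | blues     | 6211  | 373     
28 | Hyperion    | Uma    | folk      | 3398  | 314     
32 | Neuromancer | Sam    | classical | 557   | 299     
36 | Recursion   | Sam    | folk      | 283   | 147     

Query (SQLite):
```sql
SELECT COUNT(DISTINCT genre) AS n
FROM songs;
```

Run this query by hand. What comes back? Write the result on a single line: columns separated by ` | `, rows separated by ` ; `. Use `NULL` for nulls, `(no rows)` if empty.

Count distinct non-NULL genre values.

4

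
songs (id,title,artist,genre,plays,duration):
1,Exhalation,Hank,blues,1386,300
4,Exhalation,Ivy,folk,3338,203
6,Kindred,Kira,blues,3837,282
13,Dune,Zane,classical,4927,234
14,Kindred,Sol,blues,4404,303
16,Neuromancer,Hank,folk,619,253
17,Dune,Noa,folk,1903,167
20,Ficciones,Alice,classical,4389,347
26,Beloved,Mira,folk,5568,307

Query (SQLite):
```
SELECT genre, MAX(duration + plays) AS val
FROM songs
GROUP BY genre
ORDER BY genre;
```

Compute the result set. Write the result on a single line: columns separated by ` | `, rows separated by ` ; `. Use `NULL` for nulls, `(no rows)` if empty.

For each row compute duration + plays.
Group by genre; take MAX of the expression per group.
  blues: ids {1, 6, 14} → MAX(duration + plays)=4707
  classical: ids {13, 20} → MAX(duration + plays)=5161
  folk: ids {4, 16, 17, 26} → MAX(duration + plays)=5875

blues | 4707 ; classical | 5161 ; folk | 5875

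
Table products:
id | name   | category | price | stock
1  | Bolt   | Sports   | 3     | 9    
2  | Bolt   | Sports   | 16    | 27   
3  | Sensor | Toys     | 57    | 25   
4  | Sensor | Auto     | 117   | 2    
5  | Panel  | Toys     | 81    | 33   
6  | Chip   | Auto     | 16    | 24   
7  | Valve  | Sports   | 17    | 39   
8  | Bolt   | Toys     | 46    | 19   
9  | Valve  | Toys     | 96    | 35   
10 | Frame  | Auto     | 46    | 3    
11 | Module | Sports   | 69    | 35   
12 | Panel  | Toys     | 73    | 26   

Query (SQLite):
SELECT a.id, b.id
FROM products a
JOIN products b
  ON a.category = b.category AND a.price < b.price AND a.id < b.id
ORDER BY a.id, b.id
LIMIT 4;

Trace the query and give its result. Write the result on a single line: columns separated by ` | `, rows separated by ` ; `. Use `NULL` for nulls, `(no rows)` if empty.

Pairs (a,b) with same category, a.price < b.price, a.id < b.id.
category groups: Auto:{4,6,10} Sports:{1,2,7,11} Toys:{3,5,8,9,12}
Ordered by (a.id, b.id); first 4.

1 | 2 ; 1 | 7 ; 1 | 11 ; 2 | 7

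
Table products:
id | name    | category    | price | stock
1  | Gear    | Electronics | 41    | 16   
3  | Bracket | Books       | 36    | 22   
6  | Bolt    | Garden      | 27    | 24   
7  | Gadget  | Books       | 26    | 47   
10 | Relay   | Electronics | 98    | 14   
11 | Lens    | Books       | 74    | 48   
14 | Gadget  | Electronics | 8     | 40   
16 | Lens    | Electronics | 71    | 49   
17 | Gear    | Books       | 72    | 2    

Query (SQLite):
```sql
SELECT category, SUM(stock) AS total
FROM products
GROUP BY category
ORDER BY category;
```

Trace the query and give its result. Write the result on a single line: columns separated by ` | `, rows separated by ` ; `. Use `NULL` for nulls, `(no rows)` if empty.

Books | 119 ; Electronics | 119 ; Garden | 24

Partition products by category; compute SUM(stock) within each group.
  Books: ids {3, 7, 11, 17} → SUM(stock)=119
  Electronics: ids {1, 10, 14, 16} → SUM(stock)=119
  Garden: ids {6} → SUM(stock)=24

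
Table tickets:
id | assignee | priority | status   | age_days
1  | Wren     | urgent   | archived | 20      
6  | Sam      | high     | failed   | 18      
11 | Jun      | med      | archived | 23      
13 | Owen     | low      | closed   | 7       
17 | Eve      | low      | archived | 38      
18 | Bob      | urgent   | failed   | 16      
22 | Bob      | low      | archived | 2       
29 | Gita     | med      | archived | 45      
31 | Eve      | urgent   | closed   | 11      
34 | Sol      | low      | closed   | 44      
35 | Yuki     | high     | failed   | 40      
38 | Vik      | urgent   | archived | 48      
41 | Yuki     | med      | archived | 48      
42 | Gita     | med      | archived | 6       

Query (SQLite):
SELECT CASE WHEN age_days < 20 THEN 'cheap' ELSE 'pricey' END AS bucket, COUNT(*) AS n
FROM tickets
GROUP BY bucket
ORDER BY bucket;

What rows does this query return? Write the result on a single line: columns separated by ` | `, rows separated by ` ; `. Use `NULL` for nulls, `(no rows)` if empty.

Bucket rows by age_days < 20 → 'cheap' else 'pricey'; count each bucket.

cheap | 6 ; pricey | 8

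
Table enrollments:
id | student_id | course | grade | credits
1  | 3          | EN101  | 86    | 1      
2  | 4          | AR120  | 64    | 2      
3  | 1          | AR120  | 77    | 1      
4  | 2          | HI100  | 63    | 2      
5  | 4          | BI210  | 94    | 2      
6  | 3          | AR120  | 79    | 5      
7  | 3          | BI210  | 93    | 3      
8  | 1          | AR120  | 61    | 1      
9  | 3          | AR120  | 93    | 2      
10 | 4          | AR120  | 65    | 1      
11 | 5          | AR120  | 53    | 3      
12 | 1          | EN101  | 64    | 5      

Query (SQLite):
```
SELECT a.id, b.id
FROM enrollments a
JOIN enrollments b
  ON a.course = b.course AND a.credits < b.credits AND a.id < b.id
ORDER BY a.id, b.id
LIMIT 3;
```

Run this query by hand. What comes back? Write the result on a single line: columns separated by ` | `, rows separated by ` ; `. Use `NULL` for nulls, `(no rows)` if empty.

Pairs (a,b) with same course, a.credits < b.credits, a.id < b.id.
course groups: AR120:{2,3,6,8,9,10,11} BI210:{5,7} EN101:{1,12} HI100:{4}
Ordered by (a.id, b.id); first 3.

1 | 12 ; 2 | 6 ; 2 | 11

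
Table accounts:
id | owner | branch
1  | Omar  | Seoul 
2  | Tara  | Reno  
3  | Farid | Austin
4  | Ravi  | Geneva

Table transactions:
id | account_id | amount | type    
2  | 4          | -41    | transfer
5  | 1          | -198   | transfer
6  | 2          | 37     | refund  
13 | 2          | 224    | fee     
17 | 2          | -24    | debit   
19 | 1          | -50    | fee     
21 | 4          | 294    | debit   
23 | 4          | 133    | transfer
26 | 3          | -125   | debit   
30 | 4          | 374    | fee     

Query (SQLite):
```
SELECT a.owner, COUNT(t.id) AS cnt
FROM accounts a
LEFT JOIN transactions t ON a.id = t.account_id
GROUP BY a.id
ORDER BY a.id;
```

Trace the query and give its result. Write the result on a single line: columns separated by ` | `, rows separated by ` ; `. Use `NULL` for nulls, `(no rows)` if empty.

LEFT JOIN keeps every accounts row; unmatched ones get NULL for transactions columns.
Group by accounts.id and compute COUNT(t.id). COUNT(col) of an all-NULL group is 0.
  1: ids {5, 19} → COUNT(t.id)=2
  2: ids {6, 13, 17} → COUNT(t.id)=3
  3: ids {26} → COUNT(t.id)=1
  4: ids {2, 21, 23, 30} → COUNT(t.id)=4

Omar | 2 ; Tara | 3 ; Farid | 1 ; Ravi | 4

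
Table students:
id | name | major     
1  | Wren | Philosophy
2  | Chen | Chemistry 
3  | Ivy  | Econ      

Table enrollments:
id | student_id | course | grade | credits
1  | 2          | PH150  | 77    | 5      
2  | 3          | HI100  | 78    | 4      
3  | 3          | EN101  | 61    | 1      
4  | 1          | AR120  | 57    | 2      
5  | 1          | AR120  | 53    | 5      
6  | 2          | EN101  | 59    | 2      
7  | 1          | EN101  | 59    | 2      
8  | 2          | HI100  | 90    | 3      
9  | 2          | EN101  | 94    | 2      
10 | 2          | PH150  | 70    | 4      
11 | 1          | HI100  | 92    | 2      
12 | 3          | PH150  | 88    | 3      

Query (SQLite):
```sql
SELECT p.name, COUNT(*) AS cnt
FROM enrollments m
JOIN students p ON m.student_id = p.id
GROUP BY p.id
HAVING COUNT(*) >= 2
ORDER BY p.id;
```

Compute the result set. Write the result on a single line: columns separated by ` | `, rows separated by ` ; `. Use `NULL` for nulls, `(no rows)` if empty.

Wren | 4 ; Chen | 5 ; Ivy | 3

Join each enrollments row to its students via student_id.
Group joined rows by students.id; compute COUNT(*) per group.
HAVING: keep groups with count ≥ 2.
  1: ids {4, 5, 7, 11} → COUNT(*)=4
  2: ids {1, 6, 8, 9, 10} → COUNT(*)=5
  3: ids {2, 3, 12} → COUNT(*)=3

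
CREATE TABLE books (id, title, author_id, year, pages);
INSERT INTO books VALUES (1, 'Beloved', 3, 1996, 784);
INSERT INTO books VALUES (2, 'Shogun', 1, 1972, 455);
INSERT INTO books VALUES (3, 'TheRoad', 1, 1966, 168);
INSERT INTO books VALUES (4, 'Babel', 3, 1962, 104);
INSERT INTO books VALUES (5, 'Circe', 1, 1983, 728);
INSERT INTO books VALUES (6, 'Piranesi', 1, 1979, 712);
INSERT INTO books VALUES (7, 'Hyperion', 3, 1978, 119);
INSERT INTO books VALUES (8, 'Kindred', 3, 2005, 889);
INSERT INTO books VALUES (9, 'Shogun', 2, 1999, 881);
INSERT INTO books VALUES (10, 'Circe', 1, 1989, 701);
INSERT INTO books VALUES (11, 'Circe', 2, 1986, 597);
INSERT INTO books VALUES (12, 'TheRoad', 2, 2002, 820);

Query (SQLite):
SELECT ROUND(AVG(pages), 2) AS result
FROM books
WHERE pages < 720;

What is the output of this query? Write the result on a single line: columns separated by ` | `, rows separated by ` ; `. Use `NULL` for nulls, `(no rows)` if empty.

408

Rows where pages < 720 → pages values: [455, 168, 104, 712, 119, 701, 597].
AVG = 2856 / 7 (rounded to 2 dp).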